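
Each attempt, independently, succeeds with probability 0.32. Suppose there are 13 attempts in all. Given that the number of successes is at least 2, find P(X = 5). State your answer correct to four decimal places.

X ~ Binomial(13, 0.32). Want P(X=5 | X≥2) = P(X=5) / P(X≥2).
P(X=5) = C(13,5)·0.32^5·0.68^8 = 0.197424
P(X≥2) = 1 − 0.006647 − 0.040663 = 0.952690
Ratio = 0.197424 / 0.952690 = 0.207228

0.2072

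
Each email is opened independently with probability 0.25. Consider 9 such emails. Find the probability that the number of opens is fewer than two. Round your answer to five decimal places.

X ~ Binomial(9, 0.25); P(X ≤ 1) = Σ C(9,k) p^k (1−p)^(9−k) over k:
  k=0: C(9,0)·0.25^0·0.75^9 = 0.0750847
  k=1: C(9,1)·0.25^1·0.75^8 = 0.2252541
Total = 0.3003387

0.30034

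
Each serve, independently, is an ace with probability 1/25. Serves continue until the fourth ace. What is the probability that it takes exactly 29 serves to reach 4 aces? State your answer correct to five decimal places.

0.00302

Y = trial on which the fourth success occurs; negative binomial, r=4, p=0.04.
P(Y=29) = C(28,3) · p^4 · (1−p)^25
= 3276 · 2.56e-06 · 0.3604 = 0.0030225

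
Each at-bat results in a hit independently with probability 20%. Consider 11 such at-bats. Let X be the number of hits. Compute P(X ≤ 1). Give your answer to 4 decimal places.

X ~ Binomial(11, 0.20); P(X ≤ 1) = Σ C(11,k) p^k (1−p)^(11−k) over k:
  k=0: C(11,0)·0.20^0·0.80^11 = 0.085899
  k=1: C(11,1)·0.20^1·0.80^10 = 0.236223
Total = 0.322123

0.3221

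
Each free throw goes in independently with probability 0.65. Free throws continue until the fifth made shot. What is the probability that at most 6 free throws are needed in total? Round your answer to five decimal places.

0.31908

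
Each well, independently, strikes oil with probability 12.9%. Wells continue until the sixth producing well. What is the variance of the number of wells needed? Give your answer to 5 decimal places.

Y = total wells until the sixth success; negative binomial with r=6, p=0.129.
Var(Y) = r(1−p)/p² = 6·0.871 / 0.129² = 314.0436272

314.04363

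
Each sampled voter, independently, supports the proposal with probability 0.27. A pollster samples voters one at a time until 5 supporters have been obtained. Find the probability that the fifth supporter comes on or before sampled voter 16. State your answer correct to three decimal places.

Finishing within 16 sampled voters ⇔ at least 5 successes in the first 16. With X ~ Binomial(16, 0.27), P(Y ≤ 16) = 1 − P(X ≤ 4).
  k=0: C(16,0)·0.27^0·0.73^16 = 0.00650
  k=1: C(16,1)·0.27^1·0.73^15 = 0.03849
  k=2: C(16,2)·0.27^2·0.73^14 = 0.10676
  k=3: C(16,3)·0.27^3·0.73^13 = 0.18428
  k=4: C(16,4)·0.27^4·0.73^12 = 0.22151
1 − 0.55755 = 0.44245

0.442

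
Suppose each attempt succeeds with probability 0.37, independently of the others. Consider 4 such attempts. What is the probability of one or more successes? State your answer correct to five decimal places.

P(at least one) = 1 − P(none) = 1 − (1 − 0.37)^4
= 1 − 0.1575296 = 0.8424704

0.84247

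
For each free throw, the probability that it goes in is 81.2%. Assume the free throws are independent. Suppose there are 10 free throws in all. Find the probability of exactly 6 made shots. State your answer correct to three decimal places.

X ~ Binomial(n=10, p=0.812).
P(X=6) = C(10,6) · p^6 · (1−p)^4
= 210 · 0.28664 · 0.0012492 = 0.07519

0.075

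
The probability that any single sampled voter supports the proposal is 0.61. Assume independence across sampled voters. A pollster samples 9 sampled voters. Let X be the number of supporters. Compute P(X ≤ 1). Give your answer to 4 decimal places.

0.0031

X ~ Binomial(9, 0.61); P(X ≤ 1) = Σ C(9,k) p^k (1−p)^(9−k) over k:
  k=0: C(9,0)·0.61^0·0.39^9 = 0.000209
  k=1: C(9,1)·0.61^1·0.39^8 = 0.002938
Total = 0.003147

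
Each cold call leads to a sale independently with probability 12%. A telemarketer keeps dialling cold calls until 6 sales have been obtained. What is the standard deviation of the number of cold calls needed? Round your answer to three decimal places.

Y = total cold calls until the sixth success; negative binomial with r=6, p=0.12.
SD(Y) = √[r(1−p)/p²] = √(366.66667) = 19.14854

19.149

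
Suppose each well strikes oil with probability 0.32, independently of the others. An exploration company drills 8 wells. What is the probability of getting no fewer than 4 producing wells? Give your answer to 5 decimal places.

X ~ Binomial(8, 0.32); P(X ≥ 4) = Σ C(8,k) p^k (1−p)^(8−k) over k:
  k=4: C(8,4)·0.32^4·0.68^4 = 0.1569400
  k=5: C(8,5)·0.32^5·0.68^3 = 0.0590833
  k=6: C(8,6)·0.32^6·0.68^2 = 0.0139020
  k=7: C(8,7)·0.32^7·0.68^1 = 0.0018692
  k=8: C(8,8)·0.32^8·0.68^0 = 0.0001100
Total = 0.2319043

0.23190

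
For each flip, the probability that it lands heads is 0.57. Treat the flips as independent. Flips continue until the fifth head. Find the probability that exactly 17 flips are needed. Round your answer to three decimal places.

0.004

Y = trial on which the fifth success occurs; negative binomial, r=5, p=0.57.
P(Y=17) = C(16,4) · p^5 · (1−p)^12
= 1820 · 0.060169 · 3.996e-05 = 0.00438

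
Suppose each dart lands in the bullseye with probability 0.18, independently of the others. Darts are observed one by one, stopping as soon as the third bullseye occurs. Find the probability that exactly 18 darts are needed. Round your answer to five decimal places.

0.04042

Y = trial on which the third success occurs; negative binomial, r=3, p=0.18.
P(Y=18) = C(17,2) · p^3 · (1−p)^15
= 136 · 0.005832 · 0.050957 = 0.0404170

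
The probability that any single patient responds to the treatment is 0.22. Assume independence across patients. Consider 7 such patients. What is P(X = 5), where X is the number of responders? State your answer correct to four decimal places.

0.0066

X ~ Binomial(n=7, p=0.22).
P(X=5) = C(7,5) · p^5 · (1−p)^2
= 21 · 0.00051536 · 0.6084 = 0.006584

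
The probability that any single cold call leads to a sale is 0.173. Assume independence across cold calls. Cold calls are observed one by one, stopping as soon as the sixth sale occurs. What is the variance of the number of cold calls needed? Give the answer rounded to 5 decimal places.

Y = total cold calls until the sixth success; negative binomial with r=6, p=0.173.
Var(Y) = r(1−p)/p² = 6·0.827 / 0.173² = 165.7923753

165.79238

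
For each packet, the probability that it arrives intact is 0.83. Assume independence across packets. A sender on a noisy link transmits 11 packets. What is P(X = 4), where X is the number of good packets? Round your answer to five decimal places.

0.00064

X ~ Binomial(n=11, p=0.83).
P(X=4) = C(11,4) · p^4 · (1−p)^7
= 330 · 0.47458 · 4.1034e-06 = 0.0006426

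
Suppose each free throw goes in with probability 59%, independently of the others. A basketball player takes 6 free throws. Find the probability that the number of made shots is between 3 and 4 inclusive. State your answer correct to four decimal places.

0.5886

X ~ Binomial(6, 0.59); P(3 ≤ X ≤ 4) = Σ C(6,k) p^k (1−p)^(6−k) over k:
  k=3: C(6,3)·0.59^3·0.41^3 = 0.283099
  k=4: C(6,4)·0.59^4·0.41^2 = 0.305539
Total = 0.588638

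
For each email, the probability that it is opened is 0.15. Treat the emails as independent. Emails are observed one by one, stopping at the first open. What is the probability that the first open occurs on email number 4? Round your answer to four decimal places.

0.0921

Geometric (trials to first success), p = 0.15.
P(Y = 4) = (1−p)^3 · p = 0.61413 · 0.15 = 0.092119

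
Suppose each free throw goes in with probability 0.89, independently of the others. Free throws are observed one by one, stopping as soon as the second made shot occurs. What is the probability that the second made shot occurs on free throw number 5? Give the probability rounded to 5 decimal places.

Y = trial on which the second success occurs; negative binomial, r=2, p=0.89.
P(Y=5) = C(4,1) · p^2 · (1−p)^3
= 4 · 0.7921 · 0.001331 = 0.0042171

0.00422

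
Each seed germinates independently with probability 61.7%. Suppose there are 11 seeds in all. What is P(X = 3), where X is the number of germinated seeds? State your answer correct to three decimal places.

0.018

X ~ Binomial(n=11, p=0.617).
P(X=3) = C(11,3) · p^3 · (1−p)^8
= 165 · 0.23489 · 0.00046301 = 0.01794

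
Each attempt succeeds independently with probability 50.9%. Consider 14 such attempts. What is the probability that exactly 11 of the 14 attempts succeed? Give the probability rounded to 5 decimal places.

X ~ Binomial(n=14, p=0.509).
P(X=11) = C(14,11) · p^11 · (1−p)^3
= 364 · 0.00059415 · 0.11837 = 0.0256001

0.02560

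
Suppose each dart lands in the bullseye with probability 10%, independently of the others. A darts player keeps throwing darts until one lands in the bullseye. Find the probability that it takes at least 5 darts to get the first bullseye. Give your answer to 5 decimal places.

Y = number of darts to the first success; geometric, p = 0.10.
P(Y > 4) = P(first 4 all fail) = (1−p)^4 = 0.6561000

0.65610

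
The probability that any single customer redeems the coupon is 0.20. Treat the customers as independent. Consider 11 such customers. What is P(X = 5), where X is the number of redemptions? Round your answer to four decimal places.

X ~ Binomial(n=11, p=0.20).
P(X=5) = C(11,5) · p^5 · (1−p)^6
= 462 · 0.00032 · 0.26214 = 0.038755

0.0388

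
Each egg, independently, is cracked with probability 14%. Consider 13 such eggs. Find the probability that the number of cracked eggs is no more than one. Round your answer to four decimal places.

0.4386

X ~ Binomial(13, 0.14); P(X ≤ 1) = Σ C(13,k) p^k (1−p)^(13−k) over k:
  k=0: C(13,0)·0.14^0·0.86^13 = 0.140760
  k=1: C(13,1)·0.14^1·0.86^12 = 0.297888
Total = 0.438648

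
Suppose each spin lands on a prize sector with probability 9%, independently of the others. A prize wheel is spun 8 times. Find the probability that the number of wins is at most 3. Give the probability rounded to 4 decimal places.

0.9966

X ~ Binomial(8, 0.09); P(X ≤ 3) = Σ C(8,k) p^k (1−p)^(8−k) over k:
  k=0: C(8,0)·0.09^0·0.91^8 = 0.470253
  k=1: C(8,1)·0.09^1·0.91^7 = 0.372068
  k=2: C(8,2)·0.09^2·0.91^6 = 0.128793
  k=3: C(8,3)·0.09^3·0.91^5 = 0.025475
Total = 0.996589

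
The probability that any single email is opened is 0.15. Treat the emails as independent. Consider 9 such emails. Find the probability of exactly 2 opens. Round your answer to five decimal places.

X ~ Binomial(n=9, p=0.15).
P(X=2) = C(9,2) · p^2 · (1−p)^7
= 36 · 0.0225 · 0.32058 = 0.2596674

0.25967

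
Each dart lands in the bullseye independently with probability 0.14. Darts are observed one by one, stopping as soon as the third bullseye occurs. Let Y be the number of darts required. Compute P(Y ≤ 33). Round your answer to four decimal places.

Finishing within 33 darts ⇔ at least 3 successes in the first 33. With X ~ Binomial(33, 0.14), P(Y ≤ 33) = 1 − P(X ≤ 2).
  k=0: C(33,0)·0.14^0·0.86^33 = 0.006894
  k=1: C(33,1)·0.14^1·0.86^32 = 0.037033
  k=2: C(33,2)·0.14^2·0.86^31 = 0.096459
1 − 0.140386 = 0.859614

0.8596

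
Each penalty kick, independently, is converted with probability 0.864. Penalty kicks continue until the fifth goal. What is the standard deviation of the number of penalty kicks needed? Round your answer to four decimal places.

Y = total penalty kicks until the fifth success; negative binomial with r=5, p=0.864.
SD(Y) = √[r(1−p)/p²] = √(0.910922) = 0.954423

0.9544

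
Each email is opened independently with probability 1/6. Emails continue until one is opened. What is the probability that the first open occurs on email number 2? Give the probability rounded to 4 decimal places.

0.1389

Geometric (trials to first success), p = 0.166667.
P(Y = 2) = (1−p)^1 · p = 0.83333 · 0.166667 = 0.138889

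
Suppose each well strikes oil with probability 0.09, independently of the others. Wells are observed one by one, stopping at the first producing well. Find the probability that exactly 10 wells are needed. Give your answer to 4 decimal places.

0.0385

Geometric (trials to first success), p = 0.09.
P(Y = 10) = (1−p)^9 · p = 0.42793 · 0.09 = 0.038514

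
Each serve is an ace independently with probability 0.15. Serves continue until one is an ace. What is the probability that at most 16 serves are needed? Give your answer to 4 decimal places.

0.9257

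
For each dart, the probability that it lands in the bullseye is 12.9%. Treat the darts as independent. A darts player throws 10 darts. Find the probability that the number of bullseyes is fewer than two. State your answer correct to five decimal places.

0.62347

X ~ Binomial(10, 0.129); P(X ≤ 1) = Σ C(10,k) p^k (1−p)^(10−k) over k:
  k=0: C(10,0)·0.129^0·0.871^10 = 0.2512937
  k=1: C(10,1)·0.129^1·0.871^9 = 0.3721801
Total = 0.6234737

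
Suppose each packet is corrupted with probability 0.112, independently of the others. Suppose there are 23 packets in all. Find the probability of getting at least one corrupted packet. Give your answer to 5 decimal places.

0.93491

P(at least one) = 1 − P(none) = 1 − (1 − 0.112)^23
= 1 − 0.0650876 = 0.9349124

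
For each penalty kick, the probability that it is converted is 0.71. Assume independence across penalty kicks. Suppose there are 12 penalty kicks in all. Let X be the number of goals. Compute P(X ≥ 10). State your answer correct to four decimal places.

0.2775

X ~ Binomial(12, 0.71); P(X ≥ 10) = Σ C(12,k) p^k (1−p)^(12−k) over k:
  k=10: C(12,10)·0.71^10·0.29^2 = 0.180686
  k=11: C(12,11)·0.71^11·0.29^1 = 0.080431
  k=12: C(12,12)·0.71^12·0.29^0 = 0.016410
Total = 0.277526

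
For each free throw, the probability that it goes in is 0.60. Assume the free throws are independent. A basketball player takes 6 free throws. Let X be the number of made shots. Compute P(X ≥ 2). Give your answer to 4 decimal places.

0.9590

X ~ Binomial(6, 0.60); P(X ≥ 2) = Σ C(6,k) p^k (1−p)^(6−k) over k:
  k=2: C(6,2)·0.60^2·0.40^4 = 0.138240
  k=3: C(6,3)·0.60^3·0.40^3 = 0.276480
  k=4: C(6,4)·0.60^4·0.40^2 = 0.311040
  k=5: C(6,5)·0.60^5·0.40^1 = 0.186624
  k=6: C(6,6)·0.60^6·0.40^0 = 0.046656
Total = 0.959040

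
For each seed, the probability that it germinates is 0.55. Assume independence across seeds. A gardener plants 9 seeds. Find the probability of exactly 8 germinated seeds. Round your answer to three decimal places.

X ~ Binomial(n=9, p=0.55).
P(X=8) = C(9,8) · p^8 · (1−p)^1
= 9 · 0.0083734 · 0.45 = 0.03391

0.034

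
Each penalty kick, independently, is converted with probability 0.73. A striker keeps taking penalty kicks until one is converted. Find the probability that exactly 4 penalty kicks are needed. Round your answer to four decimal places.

0.0144

Geometric (trials to first success), p = 0.73.
P(Y = 4) = (1−p)^3 · p = 0.019683 · 0.73 = 0.014369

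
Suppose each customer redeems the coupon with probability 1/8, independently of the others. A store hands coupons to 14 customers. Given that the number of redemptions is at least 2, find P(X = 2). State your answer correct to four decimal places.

0.5329

X ~ Binomial(14, 0.125). Want P(X=2 | X≥2) = P(X=2) / P(X≥2).
P(X=2) = C(14,2)·0.125^2·0.875^12 = 0.286390
P(X≥2) = 1 − 0.154210 − 0.308420 = 0.537370
Ratio = 0.286390 / 0.537370 = 0.532948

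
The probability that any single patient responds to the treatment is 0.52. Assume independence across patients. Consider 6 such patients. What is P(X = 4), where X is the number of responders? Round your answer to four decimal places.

X ~ Binomial(n=6, p=0.52).
P(X=4) = C(6,4) · p^4 · (1−p)^2
= 15 · 0.073116 · 0.2304 = 0.252689

0.2527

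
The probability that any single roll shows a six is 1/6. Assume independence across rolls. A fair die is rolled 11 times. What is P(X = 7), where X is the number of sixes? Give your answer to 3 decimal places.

0.001

X ~ Binomial(n=11, p=0.166667).
P(X=7) = C(11,7) · p^7 · (1−p)^4
= 330 · 3.5722e-06 · 0.48225 = 0.00057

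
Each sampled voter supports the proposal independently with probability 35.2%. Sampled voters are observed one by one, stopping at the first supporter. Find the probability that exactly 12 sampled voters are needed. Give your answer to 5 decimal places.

Geometric (trials to first success), p = 0.352.
P(Y = 12) = (1−p)^11 · p = 0.0084591 · 0.352 = 0.0029776

0.00298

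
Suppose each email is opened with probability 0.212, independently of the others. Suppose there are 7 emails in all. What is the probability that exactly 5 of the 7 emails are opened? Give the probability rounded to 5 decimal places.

0.00558

X ~ Binomial(n=7, p=0.212).
P(X=5) = C(7,5) · p^5 · (1−p)^2
= 21 · 0.00042823 · 0.62094 = 0.0055841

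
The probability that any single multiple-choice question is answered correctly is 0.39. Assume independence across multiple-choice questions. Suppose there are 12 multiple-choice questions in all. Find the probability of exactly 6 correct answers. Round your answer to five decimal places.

X ~ Binomial(n=12, p=0.39).
P(X=6) = C(12,6) · p^6 · (1−p)^6
= 924 · 0.0035187 · 0.05152 = 0.1675092

0.16751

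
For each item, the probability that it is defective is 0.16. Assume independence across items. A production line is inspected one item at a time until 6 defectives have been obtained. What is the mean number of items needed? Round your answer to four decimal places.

37.5000

Y = total items until the sixth success; negative binomial with r=6, p=0.16.
E[Y] = r / p = 6 / 0.16 = 37.500000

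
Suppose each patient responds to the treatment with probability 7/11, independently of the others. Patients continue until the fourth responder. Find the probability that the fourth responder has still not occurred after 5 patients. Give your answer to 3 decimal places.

Needing more than 5 patients ⇔ fewer than 4 successes in the first 5. With X ~ Binomial(5, 0.636364), P(Y > 5) = P(X ≤ 3).
  k=0: C(5,0)·0.636364^0·0.363636^5 = 0.00636
  k=1: C(5,1)·0.636364^1·0.363636^4 = 0.05563
  k=2: C(5,2)·0.636364^2·0.363636^3 = 0.19472
  k=3: C(5,3)·0.636364^3·0.363636^2 = 0.34076
P(X ≤ 3) = 0.59748

0.597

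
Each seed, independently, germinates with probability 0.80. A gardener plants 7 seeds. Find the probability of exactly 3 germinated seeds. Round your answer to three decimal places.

0.029

X ~ Binomial(n=7, p=0.80).
P(X=3) = C(7,3) · p^3 · (1−p)^4
= 35 · 0.512 · 0.0016 = 0.02867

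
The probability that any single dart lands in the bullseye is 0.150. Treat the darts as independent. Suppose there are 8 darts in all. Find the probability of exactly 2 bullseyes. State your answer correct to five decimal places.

X ~ Binomial(n=8, p=0.15).
P(X=2) = C(8,2) · p^2 · (1−p)^6
= 28 · 0.0225 · 0.37715 = 0.2376042

0.23760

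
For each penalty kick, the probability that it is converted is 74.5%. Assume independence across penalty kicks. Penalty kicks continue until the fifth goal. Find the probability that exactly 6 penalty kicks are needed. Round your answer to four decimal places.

Y = trial on which the fifth success occurs; negative binomial, r=5, p=0.745.
P(Y=6) = C(5,4) · p^5 · (1−p)^1
= 5 · 0.2295 · 0.255 = 0.292612

0.2926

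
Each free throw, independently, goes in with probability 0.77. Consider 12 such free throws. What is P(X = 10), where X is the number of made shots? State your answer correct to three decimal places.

X ~ Binomial(n=12, p=0.77).
P(X=10) = C(12,10) · p^10 · (1−p)^2
= 66 · 0.073267 · 0.0529 = 0.25580

0.256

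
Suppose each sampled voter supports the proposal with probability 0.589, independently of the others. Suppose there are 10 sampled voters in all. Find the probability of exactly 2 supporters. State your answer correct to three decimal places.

X ~ Binomial(n=10, p=0.589).
P(X=2) = C(10,2) · p^2 · (1−p)^8
= 45 · 0.34692 · 0.00081421 = 0.01271

0.013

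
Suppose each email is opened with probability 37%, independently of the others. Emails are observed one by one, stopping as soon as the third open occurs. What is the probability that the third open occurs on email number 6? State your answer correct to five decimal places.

0.12666

Y = trial on which the third success occurs; negative binomial, r=3, p=0.37.
P(Y=6) = C(5,2) · p^3 · (1−p)^3
= 10 · 0.050653 · 0.25005 = 0.1266563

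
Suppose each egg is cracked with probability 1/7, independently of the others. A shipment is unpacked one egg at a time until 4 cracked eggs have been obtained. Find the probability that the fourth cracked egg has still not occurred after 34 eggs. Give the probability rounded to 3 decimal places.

0.264

Needing more than 34 eggs ⇔ fewer than 4 successes in the first 34. With X ~ Binomial(34, 0.142857), P(Y > 34) = P(X ≤ 3).
  k=0: C(34,0)·0.142857^0·0.857143^34 = 0.00529
  k=1: C(34,1)·0.142857^1·0.857143^33 = 0.03000
  k=2: C(34,2)·0.142857^2·0.857143^32 = 0.08250
  k=3: C(34,3)·0.142857^3·0.857143^31 = 0.14667
P(X ≤ 3) = 0.26447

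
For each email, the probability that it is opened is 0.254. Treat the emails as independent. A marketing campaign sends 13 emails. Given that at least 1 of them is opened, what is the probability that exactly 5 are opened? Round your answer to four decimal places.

X ~ Binomial(13, 0.254). Want P(X=5 | X≥1) = P(X=5) / P(X≥1).
P(X=5) = C(13,5)·0.254^5·0.746^8 = 0.130514
P(X≥1) = 1 − 0.022162 = 0.977838
Ratio = 0.130514 / 0.977838 = 0.133472

0.1335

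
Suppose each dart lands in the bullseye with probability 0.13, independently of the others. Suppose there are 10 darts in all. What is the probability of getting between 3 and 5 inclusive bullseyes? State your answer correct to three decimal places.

X ~ Binomial(10, 0.13); P(3 ≤ X ≤ 5) = Σ C(10,k) p^k (1−p)^(10−k) over k:
  k=3: C(10,3)·0.13^3·0.87^7 = 0.09946
  k=4: C(10,4)·0.13^4·0.87^6 = 0.02601
  k=5: C(10,5)·0.13^5·0.87^5 = 0.00466
Total = 0.13013

0.130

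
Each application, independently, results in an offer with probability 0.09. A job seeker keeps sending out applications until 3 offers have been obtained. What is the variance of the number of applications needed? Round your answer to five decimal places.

337.03704

Y = total applications until the third success; negative binomial with r=3, p=0.09.
Var(Y) = r(1−p)/p² = 3·0.91 / 0.09² = 337.0370370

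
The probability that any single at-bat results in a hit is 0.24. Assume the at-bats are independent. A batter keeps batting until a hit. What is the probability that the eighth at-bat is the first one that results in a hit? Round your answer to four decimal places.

Geometric (trials to first success), p = 0.24.
P(Y = 8) = (1−p)^7 · p = 0.14645 · 0.24 = 0.035148

0.0351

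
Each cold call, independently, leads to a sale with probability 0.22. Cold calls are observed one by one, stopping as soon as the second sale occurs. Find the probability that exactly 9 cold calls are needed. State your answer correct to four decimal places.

Y = trial on which the second success occurs; negative binomial, r=2, p=0.22.
P(Y=9) = C(8,1) · p^2 · (1−p)^7
= 8 · 0.0484 · 0.17566 = 0.068014

0.0680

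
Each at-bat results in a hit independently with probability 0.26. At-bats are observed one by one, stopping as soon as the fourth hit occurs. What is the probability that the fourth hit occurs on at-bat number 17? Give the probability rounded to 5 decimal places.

0.05106

Y = trial on which the fourth success occurs; negative binomial, r=4, p=0.26.
P(Y=17) = C(16,3) · p^4 · (1−p)^13
= 560 · 0.0045698 · 0.019953 = 0.0510615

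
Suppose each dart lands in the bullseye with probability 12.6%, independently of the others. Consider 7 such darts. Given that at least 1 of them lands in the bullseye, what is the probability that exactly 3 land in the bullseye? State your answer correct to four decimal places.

0.0669

X ~ Binomial(7, 0.126). Want P(X=3 | X≥1) = P(X=3) / P(X≥1).
P(X=3) = C(7,3)·0.126^3·0.874^4 = 0.040853
P(X≥1) = 1 − 0.389565 = 0.610435
Ratio = 0.040853 / 0.610435 = 0.066925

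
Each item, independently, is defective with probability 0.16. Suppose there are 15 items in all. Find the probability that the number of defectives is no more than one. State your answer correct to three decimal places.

0.282

X ~ Binomial(15, 0.16); P(X ≤ 1) = Σ C(15,k) p^k (1−p)^(15−k) over k:
  k=0: C(15,0)·0.16^0·0.84^15 = 0.07315
  k=1: C(15,1)·0.16^1·0.84^14 = 0.20899
Total = 0.28213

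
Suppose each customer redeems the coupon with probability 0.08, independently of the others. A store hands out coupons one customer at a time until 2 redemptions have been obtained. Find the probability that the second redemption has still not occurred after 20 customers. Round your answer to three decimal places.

0.517

Needing more than 20 customers ⇔ fewer than 2 successes in the first 20. With X ~ Binomial(20, 0.08), P(Y > 20) = P(X ≤ 1).
  k=0: C(20,0)·0.08^0·0.92^20 = 0.18869
  k=1: C(20,1)·0.08^1·0.92^19 = 0.32816
P(X ≤ 1) = 0.51686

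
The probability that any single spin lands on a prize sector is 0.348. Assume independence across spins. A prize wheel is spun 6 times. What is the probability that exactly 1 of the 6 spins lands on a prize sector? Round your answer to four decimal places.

0.2460

X ~ Binomial(n=6, p=0.348).
P(X=1) = C(6,1) · p^1 · (1−p)^5
= 6 · 0.348 · 0.11783 = 0.246019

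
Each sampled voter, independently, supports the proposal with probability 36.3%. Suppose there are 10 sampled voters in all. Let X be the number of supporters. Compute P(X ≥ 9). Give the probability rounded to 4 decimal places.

0.0007

X ~ Binomial(10, 0.363); P(X ≥ 9) = Σ C(10,k) p^k (1−p)^(10−k) over k:
  k=9: C(10,9)·0.363^9·0.637^1 = 0.000697
  k=10: C(10,10)·0.363^10·0.637^0 = 0.000040
Total = 0.000737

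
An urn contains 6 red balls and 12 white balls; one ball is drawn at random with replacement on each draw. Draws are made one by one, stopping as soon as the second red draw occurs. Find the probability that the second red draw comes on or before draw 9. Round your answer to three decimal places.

0.857

Finishing within 9 draws ⇔ at least 2 successes in the first 9. With X ~ Binomial(9, 0.333333), P(Y ≤ 9) = 1 − P(X ≤ 1).
  k=0: C(9,0)·0.333333^0·0.666667^9 = 0.02601
  k=1: C(9,1)·0.333333^1·0.666667^8 = 0.11706
1 − 0.14307 = 0.85693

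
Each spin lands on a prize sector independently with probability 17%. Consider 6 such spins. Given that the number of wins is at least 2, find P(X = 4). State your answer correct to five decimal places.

X ~ Binomial(6, 0.17). Want P(X=4 | X≥2) = P(X=4) / P(X≥2).
P(X=4) = C(6,4)·0.17^4·0.83^2 = 0.0086306
P(X≥2) = 1 − 0.3269404 − 0.4017821 = 0.2712775
Ratio = 0.0086306 / 0.2712775 = 0.0318148

0.03181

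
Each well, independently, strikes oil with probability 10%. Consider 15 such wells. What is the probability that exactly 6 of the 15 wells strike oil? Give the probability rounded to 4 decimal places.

X ~ Binomial(n=15, p=0.10).
P(X=6) = C(15,6) · p^6 · (1−p)^9
= 5005 · 1e-06 · 0.38742 = 0.001939

0.0019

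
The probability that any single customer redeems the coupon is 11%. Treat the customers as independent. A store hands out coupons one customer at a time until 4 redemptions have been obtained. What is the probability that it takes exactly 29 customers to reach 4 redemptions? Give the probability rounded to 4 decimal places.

Y = trial on which the fourth success occurs; negative binomial, r=4, p=0.11.
P(Y=29) = C(28,3) · p^4 · (1−p)^25
= 3276 · 0.00014641 · 0.054294 = 0.026041

0.0260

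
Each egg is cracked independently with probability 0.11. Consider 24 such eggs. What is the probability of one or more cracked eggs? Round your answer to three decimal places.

P(at least one) = 1 − P(none) = 1 − (1 − 0.11)^24
= 1 − 0.06100 = 0.93900

0.939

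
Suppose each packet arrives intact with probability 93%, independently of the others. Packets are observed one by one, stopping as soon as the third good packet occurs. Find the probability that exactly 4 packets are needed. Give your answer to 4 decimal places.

0.1689

Y = trial on which the third success occurs; negative binomial, r=3, p=0.93.
P(Y=4) = C(3,2) · p^3 · (1−p)^1
= 3 · 0.80436 · 0.07 = 0.168915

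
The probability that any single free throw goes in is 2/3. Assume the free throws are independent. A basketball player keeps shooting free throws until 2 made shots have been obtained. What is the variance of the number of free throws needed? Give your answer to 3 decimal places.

Y = total free throws until the second success; negative binomial with r=2, p=0.666667.
Var(Y) = r(1−p)/p² = 2·0.333333 / 0.666667² = 1.50000

1.500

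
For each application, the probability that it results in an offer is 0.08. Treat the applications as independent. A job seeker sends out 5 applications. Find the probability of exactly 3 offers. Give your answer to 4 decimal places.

0.0043

X ~ Binomial(n=5, p=0.08).
P(X=3) = C(5,3) · p^3 · (1−p)^2
= 10 · 0.000512 · 0.8464 = 0.004334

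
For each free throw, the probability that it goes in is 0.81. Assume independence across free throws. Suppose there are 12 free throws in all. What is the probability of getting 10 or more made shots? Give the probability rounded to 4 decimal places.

X ~ Binomial(12, 0.81); P(X ≥ 10) = Σ C(12,k) p^k (1−p)^(12−k) over k:
  k=10: C(12,10)·0.81^10·0.19^2 = 0.289669
  k=11: C(12,11)·0.81^11·0.19^1 = 0.224528
  k=12: C(12,12)·0.81^12·0.19^0 = 0.079766
Total = 0.593963

0.5940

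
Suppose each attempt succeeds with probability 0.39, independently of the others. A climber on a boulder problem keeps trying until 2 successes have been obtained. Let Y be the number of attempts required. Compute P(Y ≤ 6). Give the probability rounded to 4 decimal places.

Finishing within 6 attempts ⇔ at least 2 successes in the first 6. With X ~ Binomial(6, 0.39), P(Y ≤ 6) = 1 − P(X ≤ 1).
  k=0: C(6,0)·0.39^0·0.61^6 = 0.051520
  k=1: C(6,1)·0.39^1·0.61^5 = 0.197636
1 − 0.249156 = 0.750844

0.7508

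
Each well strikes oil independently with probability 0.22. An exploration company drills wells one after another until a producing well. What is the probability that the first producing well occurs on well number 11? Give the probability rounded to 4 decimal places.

0.0183

Geometric (trials to first success), p = 0.22.
P(Y = 11) = (1−p)^10 · p = 0.083358 · 0.22 = 0.018339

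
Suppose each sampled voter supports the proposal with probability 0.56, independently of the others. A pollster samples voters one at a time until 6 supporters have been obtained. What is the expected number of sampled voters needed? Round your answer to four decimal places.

Y = total sampled voters until the sixth success; negative binomial with r=6, p=0.56.
E[Y] = r / p = 6 / 0.56 = 10.714286

10.7143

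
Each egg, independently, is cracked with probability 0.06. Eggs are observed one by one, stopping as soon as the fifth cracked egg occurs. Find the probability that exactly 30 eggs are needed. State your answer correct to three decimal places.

0.004

Y = trial on which the fifth success occurs; negative binomial, r=5, p=0.06.
P(Y=30) = C(29,4) · p^5 · (1−p)^25
= 23751 · 7.776e-07 · 0.21291 = 0.00393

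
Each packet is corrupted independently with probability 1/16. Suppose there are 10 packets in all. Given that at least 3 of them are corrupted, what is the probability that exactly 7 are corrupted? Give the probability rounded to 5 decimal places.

0.00002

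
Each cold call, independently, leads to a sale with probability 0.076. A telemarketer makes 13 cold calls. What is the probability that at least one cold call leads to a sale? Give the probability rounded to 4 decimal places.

P(at least one) = 1 − P(none) = 1 − (1 − 0.076)^13
= 1 − 0.357879 = 0.642121

0.6421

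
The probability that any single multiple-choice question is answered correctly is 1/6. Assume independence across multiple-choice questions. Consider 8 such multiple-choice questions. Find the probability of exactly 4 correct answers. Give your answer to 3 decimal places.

0.026

X ~ Binomial(n=8, p=0.166667).
P(X=4) = C(8,4) · p^4 · (1−p)^4
= 70 · 0.0007716 · 0.48225 = 0.02605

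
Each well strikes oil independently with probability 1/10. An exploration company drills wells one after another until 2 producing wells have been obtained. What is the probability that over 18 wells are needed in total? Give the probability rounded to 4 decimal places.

Needing more than 18 wells ⇔ fewer than 2 successes in the first 18. With X ~ Binomial(18, 0.10), P(Y > 18) = P(X ≤ 1).
  k=0: C(18,0)·0.10^0·0.90^18 = 0.150095
  k=1: C(18,1)·0.10^1·0.90^17 = 0.300189
P(X ≤ 1) = 0.450284

0.4503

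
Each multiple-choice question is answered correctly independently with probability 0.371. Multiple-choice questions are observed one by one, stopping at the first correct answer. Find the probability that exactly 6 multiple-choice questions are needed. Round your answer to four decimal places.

0.0365

Geometric (trials to first success), p = 0.371.
P(Y = 6) = (1−p)^5 · p = 0.098459 · 0.371 = 0.036528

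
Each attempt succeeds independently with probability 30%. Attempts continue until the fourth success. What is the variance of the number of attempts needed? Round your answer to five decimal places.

31.11111

Y = total attempts until the fourth success; negative binomial with r=4, p=0.30.
Var(Y) = r(1−p)/p² = 4·0.70 / 0.30² = 31.1111111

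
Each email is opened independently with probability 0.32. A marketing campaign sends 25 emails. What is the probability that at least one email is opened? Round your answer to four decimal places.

0.9999

P(at least one) = 1 − P(none) = 1 − (1 − 0.32)^25
= 1 − 0.000065 = 0.999935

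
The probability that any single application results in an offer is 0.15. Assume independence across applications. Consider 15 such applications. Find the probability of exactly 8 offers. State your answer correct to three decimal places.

X ~ Binomial(n=15, p=0.15).
P(X=8) = C(15,8) · p^8 · (1−p)^7
= 6435 · 2.5629e-07 · 0.32058 = 0.00053

0.001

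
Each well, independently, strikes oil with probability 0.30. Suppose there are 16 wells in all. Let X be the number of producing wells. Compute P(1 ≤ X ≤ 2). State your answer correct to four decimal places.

X ~ Binomial(16, 0.30); P(1 ≤ X ≤ 2) = Σ C(16,k) p^k (1−p)^(16−k) over k:
  k=1: C(16,1)·0.30^1·0.70^15 = 0.022788
  k=2: C(16,2)·0.30^2·0.70^14 = 0.073248
Total = 0.096036

0.0960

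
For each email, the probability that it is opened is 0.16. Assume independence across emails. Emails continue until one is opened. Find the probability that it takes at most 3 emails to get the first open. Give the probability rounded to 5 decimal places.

Y = number of emails to the first success; geometric, p = 0.16.
P(Y ≤ 3) = 1 − (1−p)^3 = 1 − 0.5927040 = 0.4072960

0.40730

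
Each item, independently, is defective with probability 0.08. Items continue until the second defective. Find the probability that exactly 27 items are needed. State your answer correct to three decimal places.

Y = trial on which the second success occurs; negative binomial, r=2, p=0.08.
P(Y=27) = C(26,1) · p^2 · (1−p)^25
= 26 · 0.0064 · 0.12436 = 0.02069

0.021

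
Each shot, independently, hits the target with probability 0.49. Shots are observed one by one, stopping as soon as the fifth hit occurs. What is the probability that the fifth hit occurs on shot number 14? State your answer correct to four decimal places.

0.0471

Y = trial on which the fifth success occurs; negative binomial, r=5, p=0.49.
P(Y=14) = C(13,4) · p^5 · (1−p)^9
= 715 · 0.028248 · 0.0023342 = 0.047143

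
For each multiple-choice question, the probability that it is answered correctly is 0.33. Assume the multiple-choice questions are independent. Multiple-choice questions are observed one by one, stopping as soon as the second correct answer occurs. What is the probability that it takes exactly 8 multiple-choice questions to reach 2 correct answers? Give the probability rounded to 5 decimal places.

0.06896

Y = trial on which the second success occurs; negative binomial, r=2, p=0.33.
P(Y=8) = C(7,1) · p^2 · (1−p)^6
= 7 · 0.1089 · 0.090458 = 0.0689564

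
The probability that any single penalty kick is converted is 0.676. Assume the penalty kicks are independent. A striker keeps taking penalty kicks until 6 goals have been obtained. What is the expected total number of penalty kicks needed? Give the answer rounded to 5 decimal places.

Y = total penalty kicks until the sixth success; negative binomial with r=6, p=0.676.
E[Y] = r / p = 6 / 0.676 = 8.8757396

8.87574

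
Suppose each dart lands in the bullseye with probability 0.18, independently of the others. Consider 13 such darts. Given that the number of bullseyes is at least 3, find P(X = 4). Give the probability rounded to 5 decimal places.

X ~ Binomial(13, 0.18). Want P(X=4 | X≥3) = P(X=4) / P(X≥3).
P(X=4) = C(13,4)·0.18^4·0.82^9 = 0.1258116
P(X≥3) = 1 − 0.0757844 − 0.2162629 − 0.2848341 = 0.4231185
Ratio = 0.1258116 / 0.4231185 = 0.2973437

0.29734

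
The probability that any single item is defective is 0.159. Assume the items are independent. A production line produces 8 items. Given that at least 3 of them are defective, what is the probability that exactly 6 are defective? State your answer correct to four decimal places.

0.0026

X ~ Binomial(8, 0.159). Want P(X=6 | X≥3) = P(X=6) / P(X≥3).
P(X=6) = C(8,6)·0.159^6·0.841^2 = 0.000320
P(X≥3) = 1 − 0.250246 − 0.378494 − 0.250454 = 0.120805
Ratio = 0.000320 / 0.120805 = 0.002649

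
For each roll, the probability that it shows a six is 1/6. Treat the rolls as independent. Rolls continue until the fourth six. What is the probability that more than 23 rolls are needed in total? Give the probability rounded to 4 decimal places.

0.4512

Needing more than 23 rolls ⇔ fewer than 4 successes in the first 23. With X ~ Binomial(23, 0.166667), P(Y > 23) = P(X ≤ 3).
  k=0: C(23,0)·0.166667^0·0.833333^23 = 0.015095
  k=1: C(23,1)·0.166667^1·0.833333^22 = 0.069437
  k=2: C(23,2)·0.166667^2·0.833333^21 = 0.152761
  k=3: C(23,3)·0.166667^3·0.833333^20 = 0.213865
P(X ≤ 3) = 0.451158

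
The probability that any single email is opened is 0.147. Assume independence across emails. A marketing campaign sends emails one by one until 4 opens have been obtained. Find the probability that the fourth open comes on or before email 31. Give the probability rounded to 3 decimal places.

0.688

Finishing within 31 emails ⇔ at least 4 successes in the first 31. With X ~ Binomial(31, 0.147), P(Y ≤ 31) = 1 − P(X ≤ 3).
  k=0: C(31,0)·0.147^0·0.853^31 = 0.00723
  k=1: C(31,1)·0.147^1·0.853^30 = 0.03865
  k=2: C(31,2)·0.147^2·0.853^29 = 0.09991
  k=3: C(31,3)·0.147^3·0.853^28 = 0.16644
1 − 0.31223 = 0.68777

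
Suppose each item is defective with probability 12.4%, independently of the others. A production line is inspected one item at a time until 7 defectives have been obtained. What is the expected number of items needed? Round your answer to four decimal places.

56.4516

Y = total items until the seventh success; negative binomial with r=7, p=0.124.
E[Y] = r / p = 7 / 0.124 = 56.451613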